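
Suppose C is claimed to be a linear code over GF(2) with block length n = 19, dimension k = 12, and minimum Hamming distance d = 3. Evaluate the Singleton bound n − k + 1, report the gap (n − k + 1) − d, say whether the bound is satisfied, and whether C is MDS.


Singleton RHS = n − k + 1 = 8, slack = 5, bound satisfied, not MDS.

Singleton bound: d ≤ n − k + 1.
Here n = 19, k = 12, so n − k + 1 = 8.
Given d = 3, check d ≤ 8: YES.
Slack = (n − k + 1) − d = 5.
The code is NOT MDS (slack = 5 > 0).
Description: the claimed parameters are [19, 12, 3]_2; such a code would be non-MDS.


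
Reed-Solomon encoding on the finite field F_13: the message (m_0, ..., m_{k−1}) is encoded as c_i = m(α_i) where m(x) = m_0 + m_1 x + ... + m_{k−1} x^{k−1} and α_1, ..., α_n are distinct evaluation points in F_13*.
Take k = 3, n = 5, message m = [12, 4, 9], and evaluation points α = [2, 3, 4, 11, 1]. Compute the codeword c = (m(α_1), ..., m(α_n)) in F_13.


c = [4, 1, 3, 1, 12]

Message polynomial: m(x) = 12 + 4·x + 9·x^2 (mod 13).
For each evaluation point α_i, compute m(α_i) mod 13:
  α_1 = 2: Horner steps 9 → 9 → 4, so m(2) = 4.
  α_2 = 3: Horner steps 9 → 5 → 1, so m(3) = 1.
  α_3 = 4: Horner steps 9 → 1 → 3, so m(4) = 3.
  α_4 = 11: Horner steps 9 → 12 → 1, so m(11) = 1.
  α_5 = 1: Horner steps 9 → 0 → 12, so m(1) = 12.
Codeword c = [4, 1, 3, 1, 12] ∈ F_13^5.


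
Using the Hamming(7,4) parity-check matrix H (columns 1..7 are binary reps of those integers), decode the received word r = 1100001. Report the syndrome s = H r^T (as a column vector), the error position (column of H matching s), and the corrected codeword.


s = (1, 0, 0)^T, error position = 4, corrected codeword c = 1101001

Compute s = H r^T mod 2 one row at a time:
  s_1 = 0 + 0 + 0 + 1 = 1 ≡ 1 (mod 2).
  s_2 = 1 + 0 + 0 + 1 = 2 ≡ 0 (mod 2).
  s_3 = 1 + 0 + 0 + 1 = 2 ≡ 0 (mod 2).
s = (1, 0, 0)^T — this equals column 4 of H (binary 100), so error is at position 4.
Correct: flip bit 4 of r = 1100001 to get c = 1101001.


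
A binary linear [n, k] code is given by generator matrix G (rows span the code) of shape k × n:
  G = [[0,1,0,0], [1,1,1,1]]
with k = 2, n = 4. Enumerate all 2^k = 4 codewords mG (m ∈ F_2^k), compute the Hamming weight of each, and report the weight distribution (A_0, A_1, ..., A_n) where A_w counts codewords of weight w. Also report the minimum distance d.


Weight distribution: A_0 = 1, A_1 = 1, A_3 = 1, A_4 = 1. Minimum distance d = 1.

Enumerate all 2^2 = 4 messages m ∈ F_2^2.
For each, compute codeword c = mG in F_2^4, then tally its weight.
  m = 00 → c = 0000, weight = 0.
  m = 10 → c = 0100, weight = 1.
  m = 01 → c = 1111, weight = 4.
  m = 11 → c = 1011, weight = 3.
Tally weights:
  weight 0: 1 codewords.
  weight 1: 1 codewords.
  weight 3: 1 codewords.
  weight 4: 1 codewords.
Minimum distance d = smallest w > 0 with A_w > 0 = 1.
Sanity: Σ A_w = 4 = 2^2 = 4 ✓.


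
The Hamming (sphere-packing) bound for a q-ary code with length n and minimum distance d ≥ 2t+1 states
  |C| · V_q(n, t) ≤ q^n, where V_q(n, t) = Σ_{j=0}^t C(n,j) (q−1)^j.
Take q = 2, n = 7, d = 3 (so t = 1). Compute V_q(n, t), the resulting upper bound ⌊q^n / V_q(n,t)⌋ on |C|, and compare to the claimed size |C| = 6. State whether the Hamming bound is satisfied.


V_q(n, t) = 8, q^n = 128, Hamming bound = 16, |C| = 6 ≤ bound (satisfied).

Step 1: Compute V_q(n, t) = Σ_{j=0}^1 C(n, j) (q−1)^j.
  j = 0: C(7,0)·(1)^0 = 1·1 = 1.
  j = 1: C(7,1)·(1)^1 = 7·1 = 7.
  V_q(n, t) = 1 + 7 = 8.
Step 2: q^n = 2^7 = 128.
Step 3: Hamming bound ⌊q^n / V_q(n,t)⌋ = ⌊128/8⌋ = 16.
Step 4: Compare |C| = 6 to 16: satisfied.
The claimed |C| lies below the Hamming bound.


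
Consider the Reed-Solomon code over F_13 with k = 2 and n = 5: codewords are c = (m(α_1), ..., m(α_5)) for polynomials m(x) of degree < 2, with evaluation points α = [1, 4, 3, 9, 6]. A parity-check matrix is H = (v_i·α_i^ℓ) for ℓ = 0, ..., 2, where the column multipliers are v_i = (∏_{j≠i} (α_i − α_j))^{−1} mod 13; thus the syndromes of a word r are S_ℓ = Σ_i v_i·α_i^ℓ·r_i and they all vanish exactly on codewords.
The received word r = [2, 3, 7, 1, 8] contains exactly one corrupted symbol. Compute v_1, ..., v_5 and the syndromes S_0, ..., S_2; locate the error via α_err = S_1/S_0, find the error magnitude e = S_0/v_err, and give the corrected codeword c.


S = (1, 9, 3), error at position 4, error magnitude e = 5, c = [2, 3, 7, 9, 8].

Step 1: column multipliers v_i = (∏_{j≠i}(α_i − α_j))^{−1} mod 13.
  i = 1 (α = 1): (1−4)(1−3)(1−9)(1−6) = (−3)·(−2)·(−8)·(−5) = 240 ≡ 6, so v_1 = 6^{−1} = 11 (mod 13).
  i = 2 (α = 4): (4−1)(4−3)(4−9)(4−6) = 3·1·(−5)·(−2) = 30 ≡ 4, so v_2 = 4^{−1} = 10 (mod 13).
  i = 3 (α = 3): (3−1)(3−4)(3−9)(3−6) = 2·(−1)·(−6)·(−3) = −36 ≡ 3, so v_3 = 3^{−1} = 9 (mod 13).
  i = 4 (α = 9): (9−1)(9−4)(9−3)(9−6) = 8·5·6·3 = 720 ≡ 5, so v_4 = 5^{−1} = 8 (mod 13).
  i = 5 (α = 6): (6−1)(6−4)(6−3)(6−9) = 5·2·3·(−3) = −90 ≡ 1, so v_5 = 1^{−1} = 1 (mod 13).
  v = [11, 10, 9, 8, 1].
Step 2: syndromes of r = [2, 3, 7, 1, 8] (all sums mod 13).
  S_0 = Σ v_i r_i = 11·2 + 10·3 + 9·7 + 8·1 + 1·8 = 131 ≡ 1.
  S_1 = Σ v_i α_i r_i = 11·1·2 + 10·4·3 + 9·3·7 + 8·9·1 + 1·6·8 = 451 ≡ 9.
  α_i^2 mod 13 = [1, 3, 9, 3, 10].
  S_2 = Σ v_i α_i^2 r_i = 11·1·2 + 10·3·3 + 9·9·7 + 8·3·1 + 1·10·8 = 783 ≡ 3.
  S = (1, 9, 3) ≠ 0, so r is not a codeword (an error is present).
Step 3: locate the error. For a single error e at position i, S_ℓ = v_i·e·α_i^ℓ, so α_err = S_1/S_0.
  S_0^{−1} = 1^{−1} = 1 (mod 13), so α_err = 9·1 = 9 ≡ 9 = α_4. Error position i = 4.
  Consistency check: S_2/S_1 = 3·3 = 9 ≡ 9 = α_err ✓ (single-error assumption holds).
Step 4: error magnitude e = S_0/v_4 = S_0·∏_{j≠4}(α_4 − α_j) = 1·5 = 5 ≡ 5 (mod 13).
Step 5: correct position 4: c_4 = r_4 − e = 1 − 5 ≡ 9 (mod 13). Hence c = [2, 3, 7, 9, 8].
  Check: interpolating c through the α_i gives m(x) = 6 + 9·x (degree < 2) with m(α_i) = c_i for every i, so c is indeed a codeword.


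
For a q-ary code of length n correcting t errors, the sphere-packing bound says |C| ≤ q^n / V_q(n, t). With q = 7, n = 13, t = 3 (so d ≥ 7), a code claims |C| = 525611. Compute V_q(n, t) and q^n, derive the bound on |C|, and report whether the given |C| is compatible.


V_q(n, t) = 64663, q^n = 96889010407, Hamming bound = 1498368, |C| = 525611 ≤ bound (satisfied).

Step 1: Compute V_q(n, t) = Σ_{j=0}^3 C(n, j) (q−1)^j.
  j = 0: C(13,0)·(6)^0 = 1·1 = 1.
  j = 1: C(13,1)·(6)^1 = 13·6 = 78.
  j = 2: C(13,2)·(6)^2 = 78·36 = 2808.
  j = 3: C(13,3)·(6)^3 = 286·216 = 61776.
  V_q(n, t) = 1 + 78 + 2808 + 61776 = 64663.
Step 2: q^n = 7^13 = 96889010407.
Step 3: Hamming bound ⌊q^n / V_q(n,t)⌋ = ⌊96889010407/64663⌋ = 1498368.
Step 4: Compare |C| = 525611 to 1498368: satisfied.
The claimed |C| lies below the Hamming bound.


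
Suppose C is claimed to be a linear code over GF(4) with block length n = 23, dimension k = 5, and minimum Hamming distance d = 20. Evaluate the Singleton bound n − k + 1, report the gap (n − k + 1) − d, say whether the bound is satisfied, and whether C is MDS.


Singleton RHS = n − k + 1 = 19, slack = -1, bound violated (no such code; not MDS).

Singleton bound: d ≤ n − k + 1.
Here n = 23, k = 5, so n − k + 1 = 19.
Given d = 20, check d ≤ 19: NO.
Slack = (n − k + 1) − d = -1.
The slack is negative: d = 20 exceeds n − k + 1 = 19 by 1, so the Singleton bound is violated and no linear [23, 5, 20]_4 code can exist. In particular it is not MDS (MDS requires d = n − k + 1 exactly).
Description: the claimed parameters are [23, 5, 20]_4; such a code would be impossible (violates the Singleton bound).


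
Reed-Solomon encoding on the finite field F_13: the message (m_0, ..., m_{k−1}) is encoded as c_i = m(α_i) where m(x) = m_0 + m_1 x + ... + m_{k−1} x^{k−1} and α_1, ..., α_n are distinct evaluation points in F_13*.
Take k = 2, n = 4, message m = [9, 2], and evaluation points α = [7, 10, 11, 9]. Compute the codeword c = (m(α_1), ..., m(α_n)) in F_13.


c = [10, 3, 5, 1]

Message polynomial: m(x) = 9 + 2·x (mod 13).
For each evaluation point α_i, compute m(α_i) mod 13:
  α_1 = 7: Horner steps 2 → 10, so m(7) = 10.
  α_2 = 10: Horner steps 2 → 3, so m(10) = 3.
  α_3 = 11: Horner steps 2 → 5, so m(11) = 5.
  α_4 = 9: Horner steps 2 → 1, so m(9) = 1.
Codeword c = [10, 3, 5, 1] ∈ F_13^4.


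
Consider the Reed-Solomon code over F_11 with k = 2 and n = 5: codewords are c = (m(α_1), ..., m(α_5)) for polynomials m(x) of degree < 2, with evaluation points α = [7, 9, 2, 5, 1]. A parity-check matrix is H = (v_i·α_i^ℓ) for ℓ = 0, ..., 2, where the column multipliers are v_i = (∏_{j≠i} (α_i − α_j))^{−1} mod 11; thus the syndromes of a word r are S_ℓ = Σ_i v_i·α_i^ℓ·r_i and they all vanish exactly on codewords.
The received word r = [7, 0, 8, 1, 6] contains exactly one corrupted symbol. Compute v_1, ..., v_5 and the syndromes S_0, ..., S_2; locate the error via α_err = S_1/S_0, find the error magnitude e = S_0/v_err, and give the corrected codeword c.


S = (8, 7, 2), error at position 4, error magnitude e = 9, c = [7, 0, 8, 3, 6].

Step 1: column multipliers v_i = (∏_{j≠i}(α_i − α_j))^{−1} mod 11.
  i = 1 (α = 7): (7−9)(7−2)(7−5)(7−1) = (−2)·5·2·6 = −120 ≡ 1, so v_1 = 1^{−1} = 1 (mod 11).
  i = 2 (α = 9): (9−7)(9−2)(9−5)(9−1) = 2·7·4·8 = 448 ≡ 8, so v_2 = 8^{−1} = 7 (mod 11).
  i = 3 (α = 2): (2−7)(2−9)(2−5)(2−1) = (−5)·(−7)·(−3)·1 = −105 ≡ 5, so v_3 = 5^{−1} = 9 (mod 11).
  i = 4 (α = 5): (5−7)(5−9)(5−2)(5−1) = (−2)·(−4)·3·4 = 96 ≡ 8, so v_4 = 8^{−1} = 7 (mod 11).
  i = 5 (α = 1): (1−7)(1−9)(1−2)(1−5) = (−6)·(−8)·(−1)·(−4) = 192 ≡ 5, so v_5 = 5^{−1} = 9 (mod 11).
  v = [1, 7, 9, 7, 9].
Step 2: syndromes of r = [7, 0, 8, 1, 6] (all sums mod 11).
  S_0 = Σ v_i r_i = 1·7 + 7·0 + 9·8 + 7·1 + 9·6 = 140 ≡ 8.
  S_1 = Σ v_i α_i r_i = 1·7·7 + 7·9·0 + 9·2·8 + 7·5·1 + 9·1·6 = 282 ≡ 7.
  α_i^2 mod 11 = [5, 4, 4, 3, 1].
  S_2 = Σ v_i α_i^2 r_i = 1·5·7 + 7·4·0 + 9·4·8 + 7·3·1 + 9·1·6 = 398 ≡ 2.
  S = (8, 7, 2) ≠ 0, so r is not a codeword (an error is present).
Step 3: locate the error. For a single error e at position i, S_ℓ = v_i·e·α_i^ℓ, so α_err = S_1/S_0.
  S_0^{−1} = 8^{−1} = 7 (mod 11), so α_err = 7·7 = 49 ≡ 5 = α_4. Error position i = 4.
  Consistency check: S_2/S_1 = 2·8 = 16 ≡ 5 = α_err ✓ (single-error assumption holds).
Step 4: error magnitude e = S_0/v_4 = S_0·∏_{j≠4}(α_4 − α_j) = 8·8 = 64 ≡ 9 (mod 11).
Step 5: correct position 4: c_4 = r_4 − e = 1 − 9 ≡ 3 (mod 11). Hence c = [7, 0, 8, 3, 6].
  Check: interpolating c through the α_i gives m(x) = 4 + 2·x (degree < 2) with m(α_i) = c_i for every i, so c is indeed a codeword.


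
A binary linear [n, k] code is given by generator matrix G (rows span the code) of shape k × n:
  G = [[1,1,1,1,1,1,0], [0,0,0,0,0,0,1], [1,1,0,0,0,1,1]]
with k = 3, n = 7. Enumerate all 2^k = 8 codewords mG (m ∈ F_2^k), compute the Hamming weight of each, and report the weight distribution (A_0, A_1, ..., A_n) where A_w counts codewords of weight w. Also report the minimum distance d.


Weight distribution: A_0 = 1, A_1 = 1, A_3 = 2, A_4 = 2, A_6 = 1, A_7 = 1. Minimum distance d = 1.

Enumerate all 2^3 = 8 messages m ∈ F_2^3.
For each, compute codeword c = mG in F_2^7, then tally its weight.
  m = 000 → c = 0000000, weight = 0.
  m = 100 → c = 1111110, weight = 6.
  m = 010 → c = 0000001, weight = 1.
  m = 110 → c = 1111111, weight = 7.
  m = 001 → c = 1100011, weight = 4.
  m = 101 → c = 0011101, weight = 4.
  m = 011 → c = 1100010, weight = 3.
  m = 111 → c = 0011100, weight = 3.
Tally weights:
  weight 0: 1 codewords.
  weight 1: 1 codewords.
  weight 3: 2 codewords.
  weight 4: 2 codewords.
  weight 6: 1 codewords.
  weight 7: 1 codewords.
Minimum distance d = smallest w > 0 with A_w > 0 = 1.
Sanity: Σ A_w = 8 = 2^3 = 8 ✓.


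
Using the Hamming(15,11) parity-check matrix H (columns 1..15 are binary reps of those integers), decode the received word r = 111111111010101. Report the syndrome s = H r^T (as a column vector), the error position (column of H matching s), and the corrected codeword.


s = (1, 0, 0, 0)^T, error position = 8, corrected codeword c = 111111101010101

Compute s = H r^T mod 2 one row at a time:
  s_1 = 1 + 1 + 0 + 1 + 0 + 1 + 0 + 1 = 5 ≡ 1 (mod 2).
  s_2 = 1 + 1 + 1 + 1 + 0 + 1 + 0 + 1 = 6 ≡ 0 (mod 2).
  s_3 = 1 + 1 + 1 + 1 + 0 + 1 + 0 + 1 = 6 ≡ 0 (mod 2).
  s_4 = 1 + 1 + 1 + 1 + 1 + 1 + 1 + 1 = 8 ≡ 0 (mod 2).
s = (1, 0, 0, 0)^T — this equals column 8 of H (binary 1000), so error is at position 8.
Correct: flip bit 8 of r = 111111111010101 to get c = 111111101010101.


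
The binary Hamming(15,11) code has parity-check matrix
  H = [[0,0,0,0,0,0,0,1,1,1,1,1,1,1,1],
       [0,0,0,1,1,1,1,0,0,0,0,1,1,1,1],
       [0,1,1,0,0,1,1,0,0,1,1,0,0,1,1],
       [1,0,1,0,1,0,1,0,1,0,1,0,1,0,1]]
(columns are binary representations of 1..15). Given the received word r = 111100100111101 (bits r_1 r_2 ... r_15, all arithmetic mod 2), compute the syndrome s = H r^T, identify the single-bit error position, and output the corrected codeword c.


s = (1, 1, 0, 0)^T, error position = 12, corrected codeword c = 111100100110101

Compute s = H r^T mod 2 one row at a time:
  s_1 = 0 + 0 + 1 + 1 + 1 + 1 + 0 + 1 = 5 ≡ 1 (mod 2).
  s_2 = 1 + 0 + 0 + 1 + 1 + 1 + 0 + 1 = 5 ≡ 1 (mod 2).
  s_3 = 1 + 1 + 0 + 1 + 1 + 1 + 0 + 1 = 6 ≡ 0 (mod 2).
  s_4 = 1 + 1 + 0 + 1 + 0 + 1 + 1 + 1 = 6 ≡ 0 (mod 2).
s = (1, 1, 0, 0)^T — this equals column 12 of H (binary 1100), so error is at position 12.
Correct: flip bit 12 of r = 111100100111101 to get c = 111100100110101.


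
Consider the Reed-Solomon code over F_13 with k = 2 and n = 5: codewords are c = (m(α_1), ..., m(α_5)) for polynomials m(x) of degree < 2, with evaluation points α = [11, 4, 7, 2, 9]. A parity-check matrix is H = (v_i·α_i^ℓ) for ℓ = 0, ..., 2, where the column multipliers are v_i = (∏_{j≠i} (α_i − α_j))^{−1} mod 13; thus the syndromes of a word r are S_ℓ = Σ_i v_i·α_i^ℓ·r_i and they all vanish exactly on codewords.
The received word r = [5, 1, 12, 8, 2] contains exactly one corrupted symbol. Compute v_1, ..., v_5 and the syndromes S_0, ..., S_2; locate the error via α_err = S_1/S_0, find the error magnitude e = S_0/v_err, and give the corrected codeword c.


S = (6, 12, 11), error at position 4, error magnitude e = 10, c = [5, 1, 12, 11, 2].

Step 1: column multipliers v_i = (∏_{j≠i}(α_i − α_j))^{−1} mod 13.
  i = 1 (α = 11): (11−4)(11−7)(11−2)(11−9) = 7·4·9·2 = 504 ≡ 10, so v_1 = 10^{−1} = 4 (mod 13).
  i = 2 (α = 4): (4−11)(4−7)(4−2)(4−9) = (−7)·(−3)·2·(−5) = −210 ≡ 11, so v_2 = 11^{−1} = 6 (mod 13).
  i = 3 (α = 7): (7−11)(7−4)(7−2)(7−9) = (−4)·3·5·(−2) = 120 ≡ 3, so v_3 = 3^{−1} = 9 (mod 13).
  i = 4 (α = 2): (2−11)(2−4)(2−7)(2−9) = (−9)·(−2)·(−5)·(−7) = 630 ≡ 6, so v_4 = 6^{−1} = 11 (mod 13).
  i = 5 (α = 9): (9−11)(9−4)(9−7)(9−2) = (−2)·5·2·7 = −140 ≡ 3, so v_5 = 3^{−1} = 9 (mod 13).
  v = [4, 6, 9, 11, 9].
Step 2: syndromes of r = [5, 1, 12, 8, 2] (all sums mod 13).
  S_0 = Σ v_i r_i = 4·5 + 6·1 + 9·12 + 11·8 + 9·2 = 240 ≡ 6.
  S_1 = Σ v_i α_i r_i = 4·11·5 + 6·4·1 + 9·7·12 + 11·2·8 + 9·9·2 = 1338 ≡ 12.
  α_i^2 mod 13 = [4, 3, 10, 4, 3].
  S_2 = Σ v_i α_i^2 r_i = 4·4·5 + 6·3·1 + 9·10·12 + 11·4·8 + 9·3·2 = 1584 ≡ 11.
  S = (6, 12, 11) ≠ 0, so r is not a codeword (an error is present).
Step 3: locate the error. For a single error e at position i, S_ℓ = v_i·e·α_i^ℓ, so α_err = S_1/S_0.
  S_0^{−1} = 6^{−1} = 11 (mod 13), so α_err = 12·11 = 132 ≡ 2 = α_4. Error position i = 4.
  Consistency check: S_2/S_1 = 11·12 = 132 ≡ 2 = α_err ✓ (single-error assumption holds).
Step 4: error magnitude e = S_0/v_4 = S_0·∏_{j≠4}(α_4 − α_j) = 6·6 = 36 ≡ 10 (mod 13).
Step 5: correct position 4: c_4 = r_4 − e = 8 − 10 ≡ 11 (mod 13). Hence c = [5, 1, 12, 11, 2].
  Check: interpolating c through the α_i gives m(x) = 8 + 8·x (degree < 2) with m(α_i) = c_i for every i, so c is indeed a codeword.


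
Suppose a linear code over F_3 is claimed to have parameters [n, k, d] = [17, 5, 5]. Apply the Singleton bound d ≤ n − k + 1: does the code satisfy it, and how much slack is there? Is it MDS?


Singleton RHS = n − k + 1 = 13, slack = 8, bound satisfied, not MDS.

Singleton bound: d ≤ n − k + 1.
Here n = 17, k = 5, so n − k + 1 = 13.
Given d = 5, check d ≤ 13: YES.
Slack = (n − k + 1) − d = 8.
The code is NOT MDS (slack = 8 > 0).
Description: the claimed parameters are [17, 5, 5]_3; such a code would be non-MDS.


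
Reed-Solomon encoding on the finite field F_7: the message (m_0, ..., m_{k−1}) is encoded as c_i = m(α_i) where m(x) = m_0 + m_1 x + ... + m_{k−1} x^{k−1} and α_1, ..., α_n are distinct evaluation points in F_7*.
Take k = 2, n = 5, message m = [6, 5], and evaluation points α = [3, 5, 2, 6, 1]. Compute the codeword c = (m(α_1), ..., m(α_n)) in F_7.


c = [0, 3, 2, 1, 4]

Message polynomial: m(x) = 6 + 5·x (mod 7).
For each evaluation point α_i, compute m(α_i) mod 7:
  α_1 = 3: Horner steps 5 → 0, so m(3) = 0.
  α_2 = 5: Horner steps 5 → 3, so m(5) = 3.
  α_3 = 2: Horner steps 5 → 2, so m(2) = 2.
  α_4 = 6: Horner steps 5 → 1, so m(6) = 1.
  α_5 = 1: Horner steps 5 → 4, so m(1) = 4.
Codeword c = [0, 3, 2, 1, 4] ∈ F_7^5.


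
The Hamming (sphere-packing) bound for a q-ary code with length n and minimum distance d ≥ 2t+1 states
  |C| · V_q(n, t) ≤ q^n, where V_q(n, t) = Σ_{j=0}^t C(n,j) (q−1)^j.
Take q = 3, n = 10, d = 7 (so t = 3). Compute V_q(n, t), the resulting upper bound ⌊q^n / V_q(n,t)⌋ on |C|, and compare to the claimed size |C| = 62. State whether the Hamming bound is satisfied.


V_q(n, t) = 1161, q^n = 59049, Hamming bound = 50, |C| = 62 > bound (violated).

Step 1: Compute V_q(n, t) = Σ_{j=0}^3 C(n, j) (q−1)^j.
  j = 0: C(10,0)·(2)^0 = 1·1 = 1.
  j = 1: C(10,1)·(2)^1 = 10·2 = 20.
  j = 2: C(10,2)·(2)^2 = 45·4 = 180.
  j = 3: C(10,3)·(2)^3 = 120·8 = 960.
  V_q(n, t) = 1 + 20 + 180 + 960 = 1161.
Step 2: q^n = 3^10 = 59049.
Step 3: Hamming bound ⌊q^n / V_q(n,t)⌋ = ⌊59049/1161⌋ = 50.
Step 4: Compare |C| = 62 to 50: violated.
The claimed |C| lies above the Hamming bound, so no 3-ary code of length 10 with d ≥ 7 can have 62 codewords.


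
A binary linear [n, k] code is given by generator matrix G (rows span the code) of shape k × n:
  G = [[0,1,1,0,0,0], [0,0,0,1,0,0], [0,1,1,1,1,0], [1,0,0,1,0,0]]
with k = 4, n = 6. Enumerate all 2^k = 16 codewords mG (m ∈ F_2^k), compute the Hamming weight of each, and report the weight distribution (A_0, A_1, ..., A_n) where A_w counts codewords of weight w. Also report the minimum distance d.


Weight distribution: A_0 = 1, A_1 = 3, A_2 = 4, A_3 = 4, A_4 = 3, A_5 = 1. Minimum distance d = 1.

Enumerate all 2^4 = 16 messages m ∈ F_2^4.
For each, compute codeword c = mG in F_2^6, then tally its weight.
  m = 0000 → c = 000000, weight = 0.
  m = 1000 → c = 011000, weight = 2.
  m = 0100 → c = 000100, weight = 1.
  m = 1100 → c = 011100, weight = 3.
  m = 0010 → c = 011110, weight = 4.
  m = 1010 → c = 000110, weight = 2.
  m = 0110 → c = 011010, weight = 3.
  m = 1110 → c = 000010, weight = 1.
  m = 0001 → c = 100100, weight = 2.
  m = 1001 → c = 111100, weight = 4.
  m = 0101 → c = 100000, weight = 1.
  m = 1101 → c = 111000, weight = 3.
  m = 0011 → c = 111010, weight = 4.
  m = 1011 → c = 100010, weight = 2.
  m = 0111 → c = 111110, weight = 5.
  m = 1111 → c = 100110, weight = 3.
Tally weights:
  weight 0: 1 codewords.
  weight 1: 3 codewords.
  weight 2: 4 codewords.
  weight 3: 4 codewords.
  weight 4: 3 codewords.
  weight 5: 1 codewords.
Minimum distance d = smallest w > 0 with A_w > 0 = 1.
Sanity: Σ A_w = 16 = 2^4 = 16 ✓.


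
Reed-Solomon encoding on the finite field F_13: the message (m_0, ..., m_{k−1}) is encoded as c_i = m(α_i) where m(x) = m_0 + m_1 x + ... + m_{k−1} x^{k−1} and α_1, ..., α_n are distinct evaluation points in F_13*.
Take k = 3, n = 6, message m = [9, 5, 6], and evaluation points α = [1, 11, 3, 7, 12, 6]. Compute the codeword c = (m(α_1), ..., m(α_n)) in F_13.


c = [7, 10, 0, 0, 10, 8]

Message polynomial: m(x) = 9 + 5·x + 6·x^2 (mod 13).
For each evaluation point α_i, compute m(α_i) mod 13:
  α_1 = 1: Horner steps 6 → 11 → 7, so m(1) = 7.
  α_2 = 11: Horner steps 6 → 6 → 10, so m(11) = 10.
  α_3 = 3: Horner steps 6 → 10 → 0, so m(3) = 0.
  α_4 = 7: Horner steps 6 → 8 → 0, so m(7) = 0.
  α_5 = 12: Horner steps 6 → 12 → 10, so m(12) = 10.
  α_6 = 6: Horner steps 6 → 2 → 8, so m(6) = 8.
Codeword c = [7, 10, 0, 0, 10, 8] ∈ F_13^6.


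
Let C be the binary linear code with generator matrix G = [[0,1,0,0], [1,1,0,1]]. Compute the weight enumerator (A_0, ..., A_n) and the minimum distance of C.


Weight distribution: A_0 = 1, A_1 = 1, A_2 = 1, A_3 = 1. Minimum distance d = 1.

Enumerate all 2^2 = 4 messages m ∈ F_2^2.
For each, compute codeword c = mG in F_2^4, then tally its weight.
  m = 00 → c = 0000, weight = 0.
  m = 10 → c = 0100, weight = 1.
  m = 01 → c = 1101, weight = 3.
  m = 11 → c = 1001, weight = 2.
Tally weights:
  weight 0: 1 codewords.
  weight 1: 1 codewords.
  weight 2: 1 codewords.
  weight 3: 1 codewords.
Minimum distance d = smallest w > 0 with A_w > 0 = 1.
Sanity: Σ A_w = 4 = 2^2 = 4 ✓.


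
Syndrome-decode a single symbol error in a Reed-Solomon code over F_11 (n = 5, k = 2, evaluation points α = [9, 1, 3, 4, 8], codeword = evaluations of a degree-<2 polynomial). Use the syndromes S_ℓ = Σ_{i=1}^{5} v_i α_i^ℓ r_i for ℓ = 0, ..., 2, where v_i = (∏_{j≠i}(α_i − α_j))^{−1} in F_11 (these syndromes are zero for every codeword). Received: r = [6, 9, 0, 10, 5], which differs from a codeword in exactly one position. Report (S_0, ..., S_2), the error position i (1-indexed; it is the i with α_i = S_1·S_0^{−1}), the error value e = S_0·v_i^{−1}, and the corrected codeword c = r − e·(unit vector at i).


S = (4, 5, 9), error at position 4, error magnitude e = 9, c = [6, 9, 0, 1, 5].

Step 1: column multipliers v_i = (∏_{j≠i}(α_i − α_j))^{−1} mod 11.
  i = 1 (α = 9): (9−1)(9−3)(9−4)(9−8) = 8·6·5·1 = 240 ≡ 9, so v_1 = 9^{−1} = 5 (mod 11).
  i = 2 (α = 1): (1−9)(1−3)(1−4)(1−8) = (−8)·(−2)·(−3)·(−7) = 336 ≡ 6, so v_2 = 6^{−1} = 2 (mod 11).
  i = 3 (α = 3): (3−9)(3−1)(3−4)(3−8) = (−6)·2·(−1)·(−5) = −60 ≡ 6, so v_3 = 6^{−1} = 2 (mod 11).
  i = 4 (α = 4): (4−9)(4−1)(4−3)(4−8) = (−5)·3·1·(−4) = 60 ≡ 5, so v_4 = 5^{−1} = 9 (mod 11).
  i = 5 (α = 8): (8−9)(8−1)(8−3)(8−4) = (−1)·7·5·4 = −140 ≡ 3, so v_5 = 3^{−1} = 4 (mod 11).
  v = [5, 2, 2, 9, 4].
Step 2: syndromes of r = [6, 9, 0, 10, 5] (all sums mod 11).
  S_0 = Σ v_i r_i = 5·6 + 2·9 + 2·0 + 9·10 + 4·5 = 158 ≡ 4.
  S_1 = Σ v_i α_i r_i = 5·9·6 + 2·1·9 + 2·3·0 + 9·4·10 + 4·8·5 = 808 ≡ 5.
  α_i^2 mod 11 = [4, 1, 9, 5, 9].
  S_2 = Σ v_i α_i^2 r_i = 5·4·6 + 2·1·9 + 2·9·0 + 9·5·10 + 4·9·5 = 768 ≡ 9.
  S = (4, 5, 9) ≠ 0, so r is not a codeword (an error is present).
Step 3: locate the error. For a single error e at position i, S_ℓ = v_i·e·α_i^ℓ, so α_err = S_1/S_0.
  S_0^{−1} = 4^{−1} = 3 (mod 11), so α_err = 5·3 = 15 ≡ 4 = α_4. Error position i = 4.
  Consistency check: S_2/S_1 = 9·9 = 81 ≡ 4 = α_err ✓ (single-error assumption holds).
Step 4: error magnitude e = S_0/v_4 = S_0·∏_{j≠4}(α_4 − α_j) = 4·5 = 20 ≡ 9 (mod 11).
Step 5: correct position 4: c_4 = r_4 − e = 10 − 9 ≡ 1 (mod 11). Hence c = [6, 9, 0, 1, 5].
  Check: interpolating c through the α_i gives m(x) = 8 + 1·x (degree < 2) with m(α_i) = c_i for every i, so c is indeed a codeword.


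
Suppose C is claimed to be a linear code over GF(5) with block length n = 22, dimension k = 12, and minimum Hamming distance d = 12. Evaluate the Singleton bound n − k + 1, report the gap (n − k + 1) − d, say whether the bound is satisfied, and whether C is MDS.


Singleton RHS = n − k + 1 = 11, slack = -1, bound violated (no such code; not MDS).

Singleton bound: d ≤ n − k + 1.
Here n = 22, k = 12, so n − k + 1 = 11.
Given d = 12, check d ≤ 11: NO.
Slack = (n − k + 1) − d = -1.
The slack is negative: d = 12 exceeds n − k + 1 = 11 by 1, so the Singleton bound is violated and no linear [22, 12, 12]_5 code can exist. In particular it is not MDS (MDS requires d = n − k + 1 exactly).
Description: the claimed parameters are [22, 12, 12]_5; such a code would be impossible (violates the Singleton bound).


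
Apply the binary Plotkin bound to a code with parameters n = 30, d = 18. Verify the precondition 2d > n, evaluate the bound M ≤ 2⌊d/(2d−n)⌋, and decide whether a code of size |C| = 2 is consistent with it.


Plotkin bound M ≤ 6; given |C| = 2 ≤ bound (satisfied).

Check applicability: 2d = 36, n = 30.
2d − n = 6 > 0, so Plotkin applies.
Compute d/(2d−n) = 18/6 ≈ 3.0000.
⌊d/(2d−n)⌋ = 3.
Plotkin bound: M ≤ 2·3 = 6.
Given |C| = 2, check: satisfied.
This |C| is below the Plotkin bound.


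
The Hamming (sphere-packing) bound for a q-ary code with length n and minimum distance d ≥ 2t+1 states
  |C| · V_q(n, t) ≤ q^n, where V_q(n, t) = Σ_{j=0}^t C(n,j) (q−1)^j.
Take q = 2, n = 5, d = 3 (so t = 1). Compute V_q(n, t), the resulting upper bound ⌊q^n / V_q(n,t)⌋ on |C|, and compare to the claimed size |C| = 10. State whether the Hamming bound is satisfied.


V_q(n, t) = 6, q^n = 32, Hamming bound = 5, |C| = 10 > bound (violated).

Step 1: Compute V_q(n, t) = Σ_{j=0}^1 C(n, j) (q−1)^j.
  j = 0: C(5,0)·(1)^0 = 1·1 = 1.
  j = 1: C(5,1)·(1)^1 = 5·1 = 5.
  V_q(n, t) = 1 + 5 = 6.
Step 2: q^n = 2^5 = 32.
Step 3: Hamming bound ⌊q^n / V_q(n,t)⌋ = ⌊32/6⌋ = 5.
Step 4: Compare |C| = 10 to 5: violated.
The claimed |C| lies above the Hamming bound, so no 2-ary code of length 5 with d ≥ 3 can have 10 codewords.


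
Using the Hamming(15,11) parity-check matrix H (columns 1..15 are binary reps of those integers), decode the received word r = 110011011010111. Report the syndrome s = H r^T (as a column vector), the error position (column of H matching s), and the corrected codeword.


s = (0, 1, 1, 0)^T, error position = 6, corrected codeword c = 110010011010111

Compute s = H r^T mod 2 one row at a time:
  s_1 = 1 + 1 + 0 + 1 + 0 + 1 + 1 + 1 = 6 ≡ 0 (mod 2).
  s_2 = 0 + 1 + 1 + 0 + 0 + 1 + 1 + 1 = 5 ≡ 1 (mod 2).
  s_3 = 1 + 0 + 1 + 0 + 0 + 1 + 1 + 1 = 5 ≡ 1 (mod 2).
  s_4 = 1 + 0 + 1 + 0 + 1 + 1 + 1 + 1 = 6 ≡ 0 (mod 2).
s = (0, 1, 1, 0)^T — this equals column 6 of H (binary 0110), so error is at position 6.
Correct: flip bit 6 of r = 110011011010111 to get c = 110010011010111.


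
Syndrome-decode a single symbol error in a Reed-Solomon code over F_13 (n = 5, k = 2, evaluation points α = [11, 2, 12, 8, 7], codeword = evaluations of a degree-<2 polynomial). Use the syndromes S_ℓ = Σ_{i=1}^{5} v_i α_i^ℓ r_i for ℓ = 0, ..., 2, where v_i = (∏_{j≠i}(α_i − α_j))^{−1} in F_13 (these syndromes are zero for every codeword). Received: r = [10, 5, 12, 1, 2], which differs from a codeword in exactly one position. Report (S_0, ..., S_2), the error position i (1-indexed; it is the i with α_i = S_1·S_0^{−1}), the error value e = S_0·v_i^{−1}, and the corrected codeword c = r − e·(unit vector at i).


S = (7, 4, 6), error at position 4, error magnitude e = 10, c = [10, 5, 12, 4, 2].

Step 1: column multipliers v_i = (∏_{j≠i}(α_i − α_j))^{−1} mod 13.
  i = 1 (α = 11): (11−2)(11−12)(11−8)(11−7) = 9·(−1)·3·4 = −108 ≡ 9, so v_1 = 9^{−1} = 3 (mod 13).
  i = 2 (α = 2): (2−11)(2−12)(2−8)(2−7) = (−9)·(−10)·(−6)·(−5) = 2700 ≡ 9, so v_2 = 9^{−1} = 3 (mod 13).
  i = 3 (α = 12): (12−11)(12−2)(12−8)(12−7) = 1·10·4·5 = 200 ≡ 5, so v_3 = 5^{−1} = 8 (mod 13).
  i = 4 (α = 8): (8−11)(8−2)(8−12)(8−7) = (−3)·6·(−4)·1 = 72 ≡ 7, so v_4 = 7^{−1} = 2 (mod 13).
  i = 5 (α = 7): (7−11)(7−2)(7−12)(7−8) = (−4)·5·(−5)·(−1) = −100 ≡ 4, so v_5 = 4^{−1} = 10 (mod 13).
  v = [3, 3, 8, 2, 10].
Step 2: syndromes of r = [10, 5, 12, 1, 2] (all sums mod 13).
  S_0 = Σ v_i r_i = 3·10 + 3·5 + 8·12 + 2·1 + 10·2 = 163 ≡ 7.
  S_1 = Σ v_i α_i r_i = 3·11·10 + 3·2·5 + 8·12·12 + 2·8·1 + 10·7·2 = 1668 ≡ 4.
  α_i^2 mod 13 = [4, 4, 1, 12, 10].
  S_2 = Σ v_i α_i^2 r_i = 3·4·10 + 3·4·5 + 8·1·12 + 2·12·1 + 10·10·2 = 500 ≡ 6.
  S = (7, 4, 6) ≠ 0, so r is not a codeword (an error is present).
Step 3: locate the error. For a single error e at position i, S_ℓ = v_i·e·α_i^ℓ, so α_err = S_1/S_0.
  S_0^{−1} = 7^{−1} = 2 (mod 13), so α_err = 4·2 = 8 ≡ 8 = α_4. Error position i = 4.
  Consistency check: S_2/S_1 = 6·10 = 60 ≡ 8 = α_err ✓ (single-error assumption holds).
Step 4: error magnitude e = S_0/v_4 = S_0·∏_{j≠4}(α_4 − α_j) = 7·7 = 49 ≡ 10 (mod 13).
Step 5: correct position 4: c_4 = r_4 − e = 1 − 10 ≡ 4 (mod 13). Hence c = [10, 5, 12, 4, 2].
  Check: interpolating c through the α_i gives m(x) = 1 + 2·x (degree < 2) with m(α_i) = c_i for every i, so c is indeed a codeword.


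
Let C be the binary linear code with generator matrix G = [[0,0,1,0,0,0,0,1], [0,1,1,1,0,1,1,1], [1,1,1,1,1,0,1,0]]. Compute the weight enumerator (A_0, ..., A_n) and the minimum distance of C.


Weight distribution: A_0 = 1, A_2 = 1, A_4 = 3, A_6 = 3. Minimum distance d = 2.

Enumerate all 2^3 = 8 messages m ∈ F_2^3.
For each, compute codeword c = mG in F_2^8, then tally its weight.
  m = 000 → c = 00000000, weight = 0.
  m = 100 → c = 00100001, weight = 2.
  m = 010 → c = 01110111, weight = 6.
  m = 110 → c = 01010110, weight = 4.
  m = 001 → c = 11111010, weight = 6.
  m = 101 → c = 11011011, weight = 6.
  m = 011 → c = 10001101, weight = 4.
  m = 111 → c = 10101100, weight = 4.
Tally weights:
  weight 0: 1 codewords.
  weight 2: 1 codewords.
  weight 4: 3 codewords.
  weight 6: 3 codewords.
Minimum distance d = smallest w > 0 with A_w > 0 = 2.
Sanity: Σ A_w = 8 = 2^3 = 8 ✓.


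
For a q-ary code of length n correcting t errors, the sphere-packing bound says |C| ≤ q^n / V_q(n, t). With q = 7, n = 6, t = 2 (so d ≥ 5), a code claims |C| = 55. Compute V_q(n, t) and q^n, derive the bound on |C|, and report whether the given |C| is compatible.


V_q(n, t) = 577, q^n = 117649, Hamming bound = 203, |C| = 55 ≤ bound (satisfied).

Step 1: Compute V_q(n, t) = Σ_{j=0}^2 C(n, j) (q−1)^j.
  j = 0: C(6,0)·(6)^0 = 1·1 = 1.
  j = 1: C(6,1)·(6)^1 = 6·6 = 36.
  j = 2: C(6,2)·(6)^2 = 15·36 = 540.
  V_q(n, t) = 1 + 36 + 540 = 577.
Step 2: q^n = 7^6 = 117649.
Step 3: Hamming bound ⌊q^n / V_q(n,t)⌋ = ⌊117649/577⌋ = 203.
Step 4: Compare |C| = 55 to 203: satisfied.
The claimed |C| lies below the Hamming bound.


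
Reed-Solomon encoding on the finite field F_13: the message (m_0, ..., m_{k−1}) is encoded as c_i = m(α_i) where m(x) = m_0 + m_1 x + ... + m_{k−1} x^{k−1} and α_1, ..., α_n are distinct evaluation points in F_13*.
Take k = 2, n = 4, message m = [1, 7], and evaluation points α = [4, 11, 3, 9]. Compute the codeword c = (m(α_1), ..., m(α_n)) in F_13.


c = [3, 0, 9, 12]

Message polynomial: m(x) = 1 + 7·x (mod 13).
For each evaluation point α_i, compute m(α_i) mod 13:
  α_1 = 4: Horner steps 7 → 3, so m(4) = 3.
  α_2 = 11: Horner steps 7 → 0, so m(11) = 0.
  α_3 = 3: Horner steps 7 → 9, so m(3) = 9.
  α_4 = 9: Horner steps 7 → 12, so m(9) = 12.
Codeword c = [3, 0, 9, 12] ∈ F_13^4.


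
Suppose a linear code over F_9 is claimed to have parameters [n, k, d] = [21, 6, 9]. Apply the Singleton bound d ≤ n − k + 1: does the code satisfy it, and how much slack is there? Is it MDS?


Singleton RHS = n − k + 1 = 16, slack = 7, bound satisfied, not MDS.

Singleton bound: d ≤ n − k + 1.
Here n = 21, k = 6, so n − k + 1 = 16.
Given d = 9, check d ≤ 16: YES.
Slack = (n − k + 1) − d = 7.
The code is NOT MDS (slack = 7 > 0).
Description: the claimed parameters are [21, 6, 9]_9; such a code would be non-MDS.


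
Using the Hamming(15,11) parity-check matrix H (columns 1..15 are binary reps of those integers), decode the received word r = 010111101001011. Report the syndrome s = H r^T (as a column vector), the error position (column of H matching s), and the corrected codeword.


s = (0, 1, 1, 0)^T, error position = 6, corrected codeword c = 010110101001011

Compute s = H r^T mod 2 one row at a time:
  s_1 = 0 + 1 + 0 + 0 + 1 + 0 + 1 + 1 = 4 ≡ 0 (mod 2).
  s_2 = 1 + 1 + 1 + 1 + 1 + 0 + 1 + 1 = 7 ≡ 1 (mod 2).
  s_3 = 1 + 0 + 1 + 1 + 0 + 0 + 1 + 1 = 5 ≡ 1 (mod 2).
  s_4 = 0 + 0 + 1 + 1 + 1 + 0 + 0 + 1 = 4 ≡ 0 (mod 2).
s = (0, 1, 1, 0)^T — this equals column 6 of H (binary 0110), so error is at position 6.
Correct: flip bit 6 of r = 010111101001011 to get c = 010110101001011.


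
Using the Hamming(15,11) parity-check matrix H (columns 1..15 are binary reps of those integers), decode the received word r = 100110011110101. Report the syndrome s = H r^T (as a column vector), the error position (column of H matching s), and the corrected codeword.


s = (0, 0, 1, 0)^T, error position = 2, corrected codeword c = 110110011110101

Compute s = H r^T mod 2 one row at a time:
  s_1 = 1 + 1 + 1 + 1 + 0 + 1 + 0 + 1 = 6 ≡ 0 (mod 2).
  s_2 = 1 + 1 + 0 + 0 + 0 + 1 + 0 + 1 = 4 ≡ 0 (mod 2).
  s_3 = 0 + 0 + 0 + 0 + 1 + 1 + 0 + 1 = 3 ≡ 1 (mod 2).
  s_4 = 1 + 0 + 1 + 0 + 1 + 1 + 1 + 1 = 6 ≡ 0 (mod 2).
s = (0, 0, 1, 0)^T — this equals column 2 of H (binary 0010), so error is at position 2.
Correct: flip bit 2 of r = 100110011110101 to get c = 110110011110101.


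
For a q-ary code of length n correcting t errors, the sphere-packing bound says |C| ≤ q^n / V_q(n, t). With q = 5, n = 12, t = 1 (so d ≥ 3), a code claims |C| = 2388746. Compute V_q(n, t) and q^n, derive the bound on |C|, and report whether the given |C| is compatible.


V_q(n, t) = 49, q^n = 244140625, Hamming bound = 4982461, |C| = 2388746 ≤ bound (satisfied).

Step 1: Compute V_q(n, t) = Σ_{j=0}^1 C(n, j) (q−1)^j.
  j = 0: C(12,0)·(4)^0 = 1·1 = 1.
  j = 1: C(12,1)·(4)^1 = 12·4 = 48.
  V_q(n, t) = 1 + 48 = 49.
Step 2: q^n = 5^12 = 244140625.
Step 3: Hamming bound ⌊q^n / V_q(n,t)⌋ = ⌊244140625/49⌋ = 4982461.
Step 4: Compare |C| = 2388746 to 4982461: satisfied.
The claimed |C| lies below the Hamming bound.


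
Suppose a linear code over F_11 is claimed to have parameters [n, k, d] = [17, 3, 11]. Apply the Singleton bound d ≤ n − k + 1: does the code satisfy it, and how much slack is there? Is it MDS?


Singleton RHS = n − k + 1 = 15, slack = 4, bound satisfied, not MDS.

Singleton bound: d ≤ n − k + 1.
Here n = 17, k = 3, so n − k + 1 = 15.
Given d = 11, check d ≤ 15: YES.
Slack = (n − k + 1) − d = 4.
The code is NOT MDS (slack = 4 > 0).
Description: the claimed parameters are [17, 3, 11]_11; such a code would be non-MDS.


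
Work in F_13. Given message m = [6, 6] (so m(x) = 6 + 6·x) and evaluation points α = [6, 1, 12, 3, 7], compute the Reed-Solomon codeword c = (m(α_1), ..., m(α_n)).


c = [3, 12, 0, 11, 9]

Message polynomial: m(x) = 6 + 6·x (mod 13).
For each evaluation point α_i, compute m(α_i) mod 13:
  α_1 = 6: Horner steps 6 → 3, so m(6) = 3.
  α_2 = 1: Horner steps 6 → 12, so m(1) = 12.
  α_3 = 12: Horner steps 6 → 0, so m(12) = 0.
  α_4 = 3: Horner steps 6 → 11, so m(3) = 11.
  α_5 = 7: Horner steps 6 → 9, so m(7) = 9.
Codeword c = [3, 12, 0, 11, 9] ∈ F_13^5.


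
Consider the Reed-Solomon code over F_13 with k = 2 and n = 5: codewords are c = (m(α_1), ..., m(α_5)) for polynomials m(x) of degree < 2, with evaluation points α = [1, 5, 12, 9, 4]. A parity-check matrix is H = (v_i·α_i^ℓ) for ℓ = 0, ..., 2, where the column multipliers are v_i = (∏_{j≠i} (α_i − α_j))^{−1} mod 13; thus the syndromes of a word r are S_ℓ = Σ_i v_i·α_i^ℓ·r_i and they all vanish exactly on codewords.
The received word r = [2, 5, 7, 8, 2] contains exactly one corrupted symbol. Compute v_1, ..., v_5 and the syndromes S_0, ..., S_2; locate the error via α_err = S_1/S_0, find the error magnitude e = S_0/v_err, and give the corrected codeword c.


S = (4, 3, 12), error at position 5, error magnitude e = 1, c = [2, 5, 7, 8, 1].

Step 1: column multipliers v_i = (∏_{j≠i}(α_i − α_j))^{−1} mod 13.
  i = 1 (α = 1): (1−5)(1−12)(1−9)(1−4) = (−4)·(−11)·(−8)·(−3) = 1056 ≡ 3, so v_1 = 3^{−1} = 9 (mod 13).
  i = 2 (α = 5): (5−1)(5−12)(5−9)(5−4) = 4·(−7)·(−4)·1 = 112 ≡ 8, so v_2 = 8^{−1} = 5 (mod 13).
  i = 3 (α = 12): (12−1)(12−5)(12−9)(12−4) = 11·7·3·8 = 1848 ≡ 2, so v_3 = 2^{−1} = 7 (mod 13).
  i = 4 (α = 9): (9−1)(9−5)(9−12)(9−4) = 8·4·(−3)·5 = −480 ≡ 1, so v_4 = 1^{−1} = 1 (mod 13).
  i = 5 (α = 4): (4−1)(4−5)(4−12)(4−9) = 3·(−1)·(−8)·(−5) = −120 ≡ 10, so v_5 = 10^{−1} = 4 (mod 13).
  v = [9, 5, 7, 1, 4].
Step 2: syndromes of r = [2, 5, 7, 8, 2] (all sums mod 13).
  S_0 = Σ v_i r_i = 9·2 + 5·5 + 7·7 + 1·8 + 4·2 = 108 ≡ 4.
  S_1 = Σ v_i α_i r_i = 9·1·2 + 5·5·5 + 7·12·7 + 1·9·8 + 4·4·2 = 835 ≡ 3.
  α_i^2 mod 13 = [1, 12, 1, 3, 3].
  S_2 = Σ v_i α_i^2 r_i = 9·1·2 + 5·12·5 + 7·1·7 + 1·3·8 + 4·3·2 = 415 ≡ 12.
  S = (4, 3, 12) ≠ 0, so r is not a codeword (an error is present).
Step 3: locate the error. For a single error e at position i, S_ℓ = v_i·e·α_i^ℓ, so α_err = S_1/S_0.
  S_0^{−1} = 4^{−1} = 10 (mod 13), so α_err = 3·10 = 30 ≡ 4 = α_5. Error position i = 5.
  Consistency check: S_2/S_1 = 12·9 = 108 ≡ 4 = α_err ✓ (single-error assumption holds).
Step 4: error magnitude e = S_0/v_5 = S_0·∏_{j≠5}(α_5 − α_j) = 4·10 = 40 ≡ 1 (mod 13).
Step 5: correct position 5: c_5 = r_5 − e = 2 − 1 ≡ 1 (mod 13). Hence c = [2, 5, 7, 8, 1].
  Check: interpolating c through the α_i gives m(x) = 11 + 4·x (degree < 2) with m(α_i) = c_i for every i, so c is indeed a codeword.


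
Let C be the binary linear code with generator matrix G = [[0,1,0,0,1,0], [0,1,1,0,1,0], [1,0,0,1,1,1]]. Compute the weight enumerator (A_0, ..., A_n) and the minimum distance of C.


Weight distribution: A_0 = 1, A_1 = 1, A_2 = 1, A_3 = 1, A_4 = 2, A_5 = 2. Minimum distance d = 1.

Enumerate all 2^3 = 8 messages m ∈ F_2^3.
For each, compute codeword c = mG in F_2^6, then tally its weight.
  m = 000 → c = 000000, weight = 0.
  m = 100 → c = 010010, weight = 2.
  m = 010 → c = 011010, weight = 3.
  m = 110 → c = 001000, weight = 1.
  m = 001 → c = 100111, weight = 4.
  m = 101 → c = 110101, weight = 4.
  m = 011 → c = 111101, weight = 5.
  m = 111 → c = 101111, weight = 5.
Tally weights:
  weight 0: 1 codewords.
  weight 1: 1 codewords.
  weight 2: 1 codewords.
  weight 3: 1 codewords.
  weight 4: 2 codewords.
  weight 5: 2 codewords.
Minimum distance d = smallest w > 0 with A_w > 0 = 1.
Sanity: Σ A_w = 8 = 2^3 = 8 ✓.


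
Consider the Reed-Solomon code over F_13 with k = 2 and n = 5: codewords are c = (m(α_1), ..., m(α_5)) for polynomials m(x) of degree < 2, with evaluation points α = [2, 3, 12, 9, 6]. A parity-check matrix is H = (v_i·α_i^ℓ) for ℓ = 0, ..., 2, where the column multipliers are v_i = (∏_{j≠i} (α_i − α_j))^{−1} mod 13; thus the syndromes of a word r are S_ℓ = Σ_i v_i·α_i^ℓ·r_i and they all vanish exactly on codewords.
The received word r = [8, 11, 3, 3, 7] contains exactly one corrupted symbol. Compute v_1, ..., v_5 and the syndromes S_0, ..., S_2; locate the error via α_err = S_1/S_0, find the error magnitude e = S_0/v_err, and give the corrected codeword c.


S = (7, 6, 7), error at position 3, error magnitude e = 4, c = [8, 11, 12, 3, 7].

Step 1: column multipliers v_i = (∏_{j≠i}(α_i − α_j))^{−1} mod 13.
  i = 1 (α = 2): (2−3)(2−12)(2−9)(2−6) = (−1)·(−10)·(−7)·(−4) = 280 ≡ 7, so v_1 = 7^{−1} = 2 (mod 13).
  i = 2 (α = 3): (3−2)(3−12)(3−9)(3−6) = 1·(−9)·(−6)·(−3) = −162 ≡ 7, so v_2 = 7^{−1} = 2 (mod 13).
  i = 3 (α = 12): (12−2)(12−3)(12−9)(12−6) = 10·9·3·6 = 1620 ≡ 8, so v_3 = 8^{−1} = 5 (mod 13).
  i = 4 (α = 9): (9−2)(9−3)(9−12)(9−6) = 7·6·(−3)·3 = −378 ≡ 12, so v_4 = 12^{−1} = 12 (mod 13).
  i = 5 (α = 6): (6−2)(6−3)(6−12)(6−9) = 4·3·(−6)·(−3) = 216 ≡ 8, so v_5 = 8^{−1} = 5 (mod 13).
  v = [2, 2, 5, 12, 5].
Step 2: syndromes of r = [8, 11, 3, 3, 7] (all sums mod 13).
  S_0 = Σ v_i r_i = 2·8 + 2·11 + 5·3 + 12·3 + 5·7 = 124 ≡ 7.
  S_1 = Σ v_i α_i r_i = 2·2·8 + 2·3·11 + 5·12·3 + 12·9·3 + 5·6·7 = 812 ≡ 6.
  α_i^2 mod 13 = [4, 9, 1, 3, 10].
  S_2 = Σ v_i α_i^2 r_i = 2·4·8 + 2·9·11 + 5·1·3 + 12·3·3 + 5·10·7 = 735 ≡ 7.
  S = (7, 6, 7) ≠ 0, so r is not a codeword (an error is present).
Step 3: locate the error. For a single error e at position i, S_ℓ = v_i·e·α_i^ℓ, so α_err = S_1/S_0.
  S_0^{−1} = 7^{−1} = 2 (mod 13), so α_err = 6·2 = 12 ≡ 12 = α_3. Error position i = 3.
  Consistency check: S_2/S_1 = 7·11 = 77 ≡ 12 = α_err ✓ (single-error assumption holds).
Step 4: error magnitude e = S_0/v_3 = S_0·∏_{j≠3}(α_3 − α_j) = 7·8 = 56 ≡ 4 (mod 13).
Step 5: correct position 3: c_3 = r_3 − e = 3 − 4 ≡ 12 (mod 13). Hence c = [8, 11, 12, 3, 7].
  Check: interpolating c through the α_i gives m(x) = 2 + 3·x (degree < 2) with m(α_i) = c_i for every i, so c is indeed a codeword.
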